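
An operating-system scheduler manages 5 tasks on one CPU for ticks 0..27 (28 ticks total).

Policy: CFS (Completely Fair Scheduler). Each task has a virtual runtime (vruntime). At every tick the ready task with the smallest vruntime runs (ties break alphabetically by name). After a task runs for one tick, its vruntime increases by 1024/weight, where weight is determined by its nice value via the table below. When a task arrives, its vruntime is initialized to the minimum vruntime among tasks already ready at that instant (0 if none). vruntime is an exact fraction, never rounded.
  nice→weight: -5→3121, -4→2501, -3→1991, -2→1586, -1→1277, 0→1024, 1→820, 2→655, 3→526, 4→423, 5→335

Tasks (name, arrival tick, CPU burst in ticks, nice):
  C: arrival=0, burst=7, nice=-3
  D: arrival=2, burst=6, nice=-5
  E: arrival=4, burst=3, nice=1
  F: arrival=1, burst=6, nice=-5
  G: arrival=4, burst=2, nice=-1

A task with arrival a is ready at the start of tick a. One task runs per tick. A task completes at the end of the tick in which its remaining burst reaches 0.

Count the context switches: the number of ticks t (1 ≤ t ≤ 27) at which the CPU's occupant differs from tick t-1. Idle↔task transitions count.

t=0: vr[C=0] → run C
t=1: vr[C=1024/1991 F=1024/1991] → run C
t=2: vr[C=2048/1991 D=1024/1991 F=1024/1991] → run D
t=3: vr[C=2048/1991 D=5234688/6213911 F=1024/1991] → run F
t=4: vr[C=2048/1991 D=5234688/6213911 E=5234688/6213911 F=5234688/6213911 G=5234688/6213911] → run D
t=5: vr[C=2048/1991 D=7273472/6213911 E=5234688/6213911 F=5234688/6213911 G=5234688/6213911] → run E
t=6: vr[C=2048/1991 D=7273472/6213911 E=2663872256/1273851755 F=5234688/6213911 G=5234688/6213911] → run F
t=7: vr[C=2048/1991 D=7273472/6213911 E=2663872256/1273851755 F=7273472/6213911 G=5234688/6213911] → run G
t=8: vr[C=2048/1991 D=7273472/6213911 E=2663872256/1273851755 F=7273472/6213911 G=13047741440/7935164347] → run C
t=9: vr[C=3072/1991 D=7273472/6213911 E=2663872256/1273851755 F=7273472/6213911 G=13047741440/7935164347] → run D
t=10: vr[C=3072/1991 D=9312256/6213911 E=2663872256/1273851755 F=7273472/6213911 G=13047741440/7935164347] → run F
t=11: vr[C=3072/1991 D=9312256/6213911 E=2663872256/1273851755 F=9312256/6213911 G=13047741440/7935164347] → run D
t=12: vr[C=3072/1991 D=11351040/6213911 E=2663872256/1273851755 F=9312256/6213911 G=13047741440/7935164347] → run F
t=13: vr[C=3072/1991 D=11351040/6213911 E=2663872256/1273851755 F=11351040/6213911 G=13047741440/7935164347] → run C
t=14: vr[C=4096/1991 D=11351040/6213911 E=2663872256/1273851755 F=11351040/6213911 G=13047741440/7935164347] → run G
t=15: vr[C=4096/1991 D=11351040/6213911 E=2663872256/1273851755 F=11351040/6213911] → run D
t=16: vr[C=4096/1991 D=13389824/6213911 E=2663872256/1273851755 F=11351040/6213911] → run F
t=17: vr[C=4096/1991 D=13389824/6213911 E=2663872256/1273851755 F=13389824/6213911] → run C
t=18: vr[C=5120/1991 D=13389824/6213911 E=2663872256/1273851755 F=13389824/6213911] → run E
t=19: vr[C=5120/1991 D=13389824/6213911 E=4254633472/1273851755 F=13389824/6213911] → run D
t=20: vr[C=5120/1991 E=4254633472/1273851755 F=13389824/6213911] → run F
t=21: vr[C=5120/1991 E=4254633472/1273851755] → run C
t=22: vr[C=6144/1991 E=4254633472/1273851755] → run C
t=23: vr[E=4254633472/1273851755] → run E
t=24: (idle)
t=25: (idle)
t=26: (idle)
t=27: (idle)

context switches = 22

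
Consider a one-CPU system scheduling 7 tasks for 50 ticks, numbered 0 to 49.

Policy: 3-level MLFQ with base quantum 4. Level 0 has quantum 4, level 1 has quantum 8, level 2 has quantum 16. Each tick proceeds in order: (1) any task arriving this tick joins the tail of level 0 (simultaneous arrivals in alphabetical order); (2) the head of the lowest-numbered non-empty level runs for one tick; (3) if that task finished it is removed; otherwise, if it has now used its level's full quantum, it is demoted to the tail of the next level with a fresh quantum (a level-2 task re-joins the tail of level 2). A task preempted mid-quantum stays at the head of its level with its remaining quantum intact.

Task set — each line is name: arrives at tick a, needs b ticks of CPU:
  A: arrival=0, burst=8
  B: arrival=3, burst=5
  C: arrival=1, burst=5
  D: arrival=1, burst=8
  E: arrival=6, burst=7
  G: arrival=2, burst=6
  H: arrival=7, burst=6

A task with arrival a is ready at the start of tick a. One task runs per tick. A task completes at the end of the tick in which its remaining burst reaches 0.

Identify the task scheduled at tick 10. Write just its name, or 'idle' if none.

t=0: L0/L1/L2 = A/-/- → run A
t=1: L0/L1/L2 = ACD/-/- → run A
t=2: L0/L1/L2 = ACDG/-/- → run A
t=3: L0/L1/L2 = ACDGB/-/- → run A
t=4: L0/L1/L2 = CDGB/A/- → run C
t=5: L0/L1/L2 = CDGB/A/- → run C
t=6: L0/L1/L2 = CDGBE/A/- → run C
t=7: L0/L1/L2 = CDGBEH/A/- → run C
t=8: L0/L1/L2 = DGBEH/AC/- → run D
t=9: L0/L1/L2 = DGBEH/AC/- → run D
t=10: L0/L1/L2 = DGBEH/AC/- → run D
t=11: L0/L1/L2 = DGBEH/AC/- → run D
t=12: L0/L1/L2 = GBEH/ACD/- → run G
t=13: L0/L1/L2 = GBEH/ACD/- → run G
t=14: L0/L1/L2 = GBEH/ACD/- → run G
t=15: L0/L1/L2 = GBEH/ACD/- → run G
t=16: L0/L1/L2 = BEH/ACDG/- → run B
t=17: L0/L1/L2 = BEH/ACDG/- → run B
t=18: L0/L1/L2 = BEH/ACDG/- → run B
t=19: L0/L1/L2 = BEH/ACDG/- → run B
t=20: L0/L1/L2 = EH/ACDGB/- → run E
t=21: L0/L1/L2 = EH/ACDGB/- → run E
t=22: L0/L1/L2 = EH/ACDGB/- → run E
t=23: L0/L1/L2 = EH/ACDGB/- → run E
t=24: L0/L1/L2 = H/ACDGBE/- → run H
t=25: L0/L1/L2 = H/ACDGBE/- → run H
t=26: L0/L1/L2 = H/ACDGBE/- → run H
t=27: L0/L1/L2 = H/ACDGBE/- → run H
t=28: L0/L1/L2 = -/ACDGBEH/- → run A
t=29: L0/L1/L2 = -/ACDGBEH/- → run A
t=30: L0/L1/L2 = -/ACDGBEH/- → run A
t=31: L0/L1/L2 = -/ACDGBEH/- → run A
t=32: L0/L1/L2 = -/CDGBEH/- → run C
t=33: L0/L1/L2 = -/DGBEH/- → run D
t=34: L0/L1/L2 = -/DGBEH/- → run D
t=35: L0/L1/L2 = -/DGBEH/- → run D
t=36: L0/L1/L2 = -/DGBEH/- → run D
t=37: L0/L1/L2 = -/GBEH/- → run G
t=38: L0/L1/L2 = -/GBEH/- → run G
t=39: L0/L1/L2 = -/BEH/- → run B
t=40: L0/L1/L2 = -/EH/- → run E
t=41: L0/L1/L2 = -/EH/- → run E
t=42: L0/L1/L2 = -/EH/- → run E
t=43: L0/L1/L2 = -/H/- → run H
t=44: L0/L1/L2 = -/H/- → run H
t=45: (idle)
t=46: (idle)
t=47: (idle)
t=48: (idle)
t=49: (idle)

running at tick 10 = D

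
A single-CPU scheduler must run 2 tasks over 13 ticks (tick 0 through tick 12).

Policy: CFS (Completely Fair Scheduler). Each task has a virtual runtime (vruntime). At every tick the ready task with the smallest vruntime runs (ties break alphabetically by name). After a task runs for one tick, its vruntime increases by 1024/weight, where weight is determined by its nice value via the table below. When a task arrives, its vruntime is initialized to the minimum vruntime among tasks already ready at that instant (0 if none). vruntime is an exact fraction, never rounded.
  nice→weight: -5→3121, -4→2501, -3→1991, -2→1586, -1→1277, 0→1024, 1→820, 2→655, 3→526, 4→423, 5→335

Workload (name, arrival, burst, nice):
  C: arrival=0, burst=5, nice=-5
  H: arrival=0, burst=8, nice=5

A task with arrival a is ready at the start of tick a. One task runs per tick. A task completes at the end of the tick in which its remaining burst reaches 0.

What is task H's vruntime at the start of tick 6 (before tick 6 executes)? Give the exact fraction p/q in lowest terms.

t=0: vr[C=0 H=0] → run C
t=1: vr[C=1024/3121 H=0] → run H
t=2: vr[C=1024/3121 H=1024/335] → run C
t=3: vr[C=2048/3121 H=1024/335] → run C
t=4: vr[C=3072/3121 H=1024/335] → run C
t=5: vr[C=4096/3121 H=1024/335] → run C
t=6: vr[H=1024/335] → run H
t=7: vr[H=2048/335] → run H
t=8: vr[H=3072/335] → run H
t=9: vr[H=4096/335] → run H
t=10: vr[H=1024/67] → run H
t=11: vr[H=6144/335] → run H
t=12: vr[H=7168/335] → run H

vruntime(H, start of tick 6) = 1024/335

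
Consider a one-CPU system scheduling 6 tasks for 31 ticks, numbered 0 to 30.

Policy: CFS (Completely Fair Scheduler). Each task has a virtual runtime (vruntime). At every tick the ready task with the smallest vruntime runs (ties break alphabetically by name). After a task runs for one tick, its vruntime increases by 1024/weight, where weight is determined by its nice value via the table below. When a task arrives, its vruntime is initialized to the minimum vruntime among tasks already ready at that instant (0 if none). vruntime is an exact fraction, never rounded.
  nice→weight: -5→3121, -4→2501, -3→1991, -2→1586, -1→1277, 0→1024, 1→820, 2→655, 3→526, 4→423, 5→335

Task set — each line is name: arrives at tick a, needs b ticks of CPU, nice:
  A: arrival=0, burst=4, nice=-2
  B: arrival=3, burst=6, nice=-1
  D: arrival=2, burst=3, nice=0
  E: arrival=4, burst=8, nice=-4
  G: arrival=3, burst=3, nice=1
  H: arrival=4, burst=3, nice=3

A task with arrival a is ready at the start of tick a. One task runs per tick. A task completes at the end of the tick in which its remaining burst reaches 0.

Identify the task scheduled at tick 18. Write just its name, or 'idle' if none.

running at tick 18 = D

t=0: vr[A=0] → run A
t=1: vr[A=512/793] → run A
t=2: vr[A=1024/793 D=1024/793] → run A
t=3: vr[A=1536/793 B=1024/793 D=1024/793 G=1024/793] → run B
t=4: vr[A=1536/793 B=2119680/1012661 D=1024/793 E=1024/793 G=1024/793 H=1024/793] → run D
t=5: vr[A=1536/793 B=2119680/1012661 D=1817/793 E=1024/793 G=1024/793 H=1024/793] → run E
t=6: vr[A=1536/793 B=2119680/1012661 D=1817/793 E=55296/32513 G=1024/793 H=1024/793] → run G
t=7: vr[A=1536/793 B=2119680/1012661 D=1817/793 E=55296/32513 G=412928/162565 H=1024/793] → run H
t=8: vr[A=1536/793 B=2119680/1012661 D=1817/793 E=55296/32513 G=412928/162565 H=675328/208559] → run E
t=9: vr[A=1536/793 B=2119680/1012661 D=1817/793 E=68608/32513 G=412928/162565 H=675328/208559] → run A
t=10: vr[B=2119680/1012661 D=1817/793 E=68608/32513 G=412928/162565 H=675328/208559] → run B
t=11: vr[B=2931712/1012661 D=1817/793 E=68608/32513 G=412928/162565 H=675328/208559] → run E
t=12: vr[B=2931712/1012661 D=1817/793 E=81920/32513 G=412928/162565 H=675328/208559] → run D
t=13: vr[B=2931712/1012661 D=2610/793 E=81920/32513 G=412928/162565 H=675328/208559] → run E
t=14: vr[B=2931712/1012661 D=2610/793 E=95232/32513 G=412928/162565 H=675328/208559] → run G
t=15: vr[B=2931712/1012661 D=2610/793 E=95232/32513 G=615936/162565 H=675328/208559] → run B
t=16: vr[B=3743744/1012661 D=2610/793 E=95232/32513 G=615936/162565 H=675328/208559] → run E
t=17: vr[B=3743744/1012661 D=2610/793 E=108544/32513 G=615936/162565 H=675328/208559] → run H
t=18: vr[B=3743744/1012661 D=2610/793 E=108544/32513 G=615936/162565 H=1081344/208559] → run D
t=19: vr[B=3743744/1012661 E=108544/32513 G=615936/162565 H=1081344/208559] → run E
t=20: vr[B=3743744/1012661 E=121856/32513 G=615936/162565 H=1081344/208559] → run B
t=21: vr[B=4555776/1012661 E=121856/32513 G=615936/162565 H=1081344/208559] → run E
t=22: vr[B=4555776/1012661 E=135168/32513 G=615936/162565 H=1081344/208559] → run G
t=23: vr[B=4555776/1012661 E=135168/32513 H=1081344/208559] → run E
t=24: vr[B=4555776/1012661 H=1081344/208559] → run B
t=25: vr[B=5367808/1012661 H=1081344/208559] → run H
t=26: vr[B=5367808/1012661] → run B
t=27: (idle)
t=28: (idle)
t=29: (idle)
t=30: (idle)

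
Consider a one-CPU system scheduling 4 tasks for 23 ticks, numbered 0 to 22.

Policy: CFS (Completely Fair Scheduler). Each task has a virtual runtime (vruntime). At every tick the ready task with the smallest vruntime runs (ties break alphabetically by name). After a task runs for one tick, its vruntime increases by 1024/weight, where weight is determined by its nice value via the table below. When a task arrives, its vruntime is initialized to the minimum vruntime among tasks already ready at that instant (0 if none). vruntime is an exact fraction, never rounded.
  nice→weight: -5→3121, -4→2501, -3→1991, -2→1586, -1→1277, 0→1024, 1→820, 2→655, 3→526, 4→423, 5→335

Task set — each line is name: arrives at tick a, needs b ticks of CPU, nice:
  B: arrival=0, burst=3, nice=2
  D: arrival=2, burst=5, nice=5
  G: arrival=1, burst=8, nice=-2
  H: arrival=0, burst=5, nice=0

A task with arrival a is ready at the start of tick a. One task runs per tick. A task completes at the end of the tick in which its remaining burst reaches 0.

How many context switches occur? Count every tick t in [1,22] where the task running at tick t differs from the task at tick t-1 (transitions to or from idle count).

context switches = 18

t=0: vr[B=0 H=0] → run B
t=1: vr[B=1024/655 G=0 H=0] → run G
t=2: vr[B=1024/655 D=0 G=512/793 H=0] → run D
t=3: vr[B=1024/655 D=1024/335 G=512/793 H=0] → run H
t=4: vr[B=1024/655 D=1024/335 G=512/793 H=1] → run G
t=5: vr[B=1024/655 D=1024/335 G=1024/793 H=1] → run H
t=6: vr[B=1024/655 D=1024/335 G=1024/793 H=2] → run G
t=7: vr[B=1024/655 D=1024/335 G=1536/793 H=2] → run B
t=8: vr[B=2048/655 D=1024/335 G=1536/793 H=2] → run G
t=9: vr[B=2048/655 D=1024/335 G=2048/793 H=2] → run H
t=10: vr[B=2048/655 D=1024/335 G=2048/793 H=3] → run G
t=11: vr[B=2048/655 D=1024/335 G=2560/793 H=3] → run H
t=12: vr[B=2048/655 D=1024/335 G=2560/793 H=4] → run D
t=13: vr[B=2048/655 D=2048/335 G=2560/793 H=4] → run B
t=14: vr[D=2048/335 G=2560/793 H=4] → run G
t=15: vr[D=2048/335 G=3072/793 H=4] → run G
t=16: vr[D=2048/335 G=3584/793 H=4] → run H
t=17: vr[D=2048/335 G=3584/793] → run G
t=18: vr[D=2048/335] → run D
t=19: vr[D=3072/335] → run D
t=20: vr[D=4096/335] → run D
t=21: (idle)
t=22: (idle)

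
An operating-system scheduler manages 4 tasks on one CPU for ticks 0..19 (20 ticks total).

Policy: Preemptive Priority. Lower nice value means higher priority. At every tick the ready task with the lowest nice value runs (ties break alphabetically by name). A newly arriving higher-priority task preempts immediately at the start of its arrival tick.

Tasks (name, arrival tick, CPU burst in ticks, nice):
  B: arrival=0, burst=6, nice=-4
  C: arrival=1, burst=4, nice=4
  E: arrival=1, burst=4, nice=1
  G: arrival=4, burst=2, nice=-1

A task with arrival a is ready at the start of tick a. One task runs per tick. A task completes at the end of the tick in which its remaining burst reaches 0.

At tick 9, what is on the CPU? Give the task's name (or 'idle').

running at tick 9 = E

t=0: ready={B} → run B
t=1: ready={B,C,E} → run B
t=2: ready={B,C,E} → run B
t=3: ready={B,C,E} → run B
t=4: ready={B,C,E,G} → run B
t=5: ready={B,C,E,G} → run B
t=6: ready={C,E,G} → run G
t=7: ready={C,E,G} → run G
t=8: ready={C,E} → run E
t=9: ready={C,E} → run E
t=10: ready={C,E} → run E
t=11: ready={C,E} → run E
t=12: ready={C} → run C
t=13: ready={C} → run C
t=14: ready={C} → run C
t=15: ready={C} → run C
t=16: (idle)
t=17: (idle)
t=18: (idle)
t=19: (idle)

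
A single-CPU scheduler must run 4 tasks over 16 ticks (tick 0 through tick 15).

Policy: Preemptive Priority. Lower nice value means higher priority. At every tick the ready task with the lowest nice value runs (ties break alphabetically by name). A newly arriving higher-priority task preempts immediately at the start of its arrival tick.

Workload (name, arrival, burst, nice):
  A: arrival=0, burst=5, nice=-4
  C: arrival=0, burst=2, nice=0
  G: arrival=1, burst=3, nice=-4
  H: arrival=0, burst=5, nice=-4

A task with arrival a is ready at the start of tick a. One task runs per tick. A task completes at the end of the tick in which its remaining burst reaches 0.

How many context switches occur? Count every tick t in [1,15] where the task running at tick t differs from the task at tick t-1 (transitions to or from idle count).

context switches = 4

t=0: ready={A,C,H} → run A
t=1: ready={A,C,G,H} → run A
t=2: ready={A,C,G,H} → run A
t=3: ready={A,C,G,H} → run A
t=4: ready={A,C,G,H} → run A
t=5: ready={C,G,H} → run G
t=6: ready={C,G,H} → run G
t=7: ready={C,G,H} → run G
t=8: ready={C,H} → run H
t=9: ready={C,H} → run H
t=10: ready={C,H} → run H
t=11: ready={C,H} → run H
t=12: ready={C,H} → run H
t=13: ready={C} → run C
t=14: ready={C} → run C
t=15: (idle)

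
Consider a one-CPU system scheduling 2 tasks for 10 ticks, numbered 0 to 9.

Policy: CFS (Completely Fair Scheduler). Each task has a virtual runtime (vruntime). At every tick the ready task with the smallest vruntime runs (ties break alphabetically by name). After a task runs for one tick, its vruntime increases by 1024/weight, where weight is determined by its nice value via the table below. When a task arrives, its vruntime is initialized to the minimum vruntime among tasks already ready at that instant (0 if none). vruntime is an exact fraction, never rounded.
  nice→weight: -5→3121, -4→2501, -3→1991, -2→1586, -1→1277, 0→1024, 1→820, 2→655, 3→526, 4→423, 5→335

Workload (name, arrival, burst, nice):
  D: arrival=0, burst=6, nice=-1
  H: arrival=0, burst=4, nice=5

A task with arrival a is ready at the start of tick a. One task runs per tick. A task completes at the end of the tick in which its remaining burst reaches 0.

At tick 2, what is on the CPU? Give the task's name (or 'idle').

running at tick 2 = D

t=0: vr[D=0 H=0] → run D
t=1: vr[D=1024/1277 H=0] → run H
t=2: vr[D=1024/1277 H=1024/335] → run D
t=3: vr[D=2048/1277 H=1024/335] → run D
t=4: vr[D=3072/1277 H=1024/335] → run D
t=5: vr[D=4096/1277 H=1024/335] → run H
t=6: vr[D=4096/1277 H=2048/335] → run D
t=7: vr[D=5120/1277 H=2048/335] → run D
t=8: vr[H=2048/335] → run H
t=9: vr[H=3072/335] → run H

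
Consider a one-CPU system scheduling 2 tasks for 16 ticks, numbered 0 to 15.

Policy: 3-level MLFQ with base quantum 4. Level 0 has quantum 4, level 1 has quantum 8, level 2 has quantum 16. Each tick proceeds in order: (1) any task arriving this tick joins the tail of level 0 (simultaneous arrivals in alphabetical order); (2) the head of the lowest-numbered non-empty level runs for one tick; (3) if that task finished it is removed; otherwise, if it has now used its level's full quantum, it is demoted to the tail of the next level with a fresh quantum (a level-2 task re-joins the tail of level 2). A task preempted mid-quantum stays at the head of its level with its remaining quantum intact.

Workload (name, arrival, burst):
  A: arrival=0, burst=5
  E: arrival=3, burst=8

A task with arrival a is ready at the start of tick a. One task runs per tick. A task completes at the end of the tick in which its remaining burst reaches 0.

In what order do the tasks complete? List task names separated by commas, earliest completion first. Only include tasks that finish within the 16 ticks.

completion order = A, E

t=0: L0/L1/L2 = A/-/- → run A
t=1: L0/L1/L2 = A/-/- → run A
t=2: L0/L1/L2 = A/-/- → run A
t=3: L0/L1/L2 = AE/-/- → run A
t=4: L0/L1/L2 = E/A/- → run E
t=5: L0/L1/L2 = E/A/- → run E
t=6: L0/L1/L2 = E/A/- → run E
t=7: L0/L1/L2 = E/A/- → run E
t=8: L0/L1/L2 = -/AE/- → run A
t=9: L0/L1/L2 = -/E/- → run E
t=10: L0/L1/L2 = -/E/- → run E
t=11: L0/L1/L2 = -/E/- → run E
t=12: L0/L1/L2 = -/E/- → run E
t=13: (idle)
t=14: (idle)
t=15: (idle)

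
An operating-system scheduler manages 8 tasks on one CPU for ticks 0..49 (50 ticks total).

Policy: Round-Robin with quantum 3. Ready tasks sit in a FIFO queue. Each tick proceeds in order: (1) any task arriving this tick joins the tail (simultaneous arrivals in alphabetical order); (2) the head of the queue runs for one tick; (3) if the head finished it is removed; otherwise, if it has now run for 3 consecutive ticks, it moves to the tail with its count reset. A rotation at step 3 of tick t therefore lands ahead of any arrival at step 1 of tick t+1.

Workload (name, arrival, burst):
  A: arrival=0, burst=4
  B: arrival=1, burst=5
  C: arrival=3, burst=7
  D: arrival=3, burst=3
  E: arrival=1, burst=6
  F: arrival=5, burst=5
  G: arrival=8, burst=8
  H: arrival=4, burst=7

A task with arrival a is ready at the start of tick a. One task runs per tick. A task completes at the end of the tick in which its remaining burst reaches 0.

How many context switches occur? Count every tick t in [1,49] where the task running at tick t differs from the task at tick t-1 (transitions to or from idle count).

context switches = 18

t=0: queue=[A] q_used=0 → run A
t=1: queue=[A,B,E] q_used=1 → run A
t=2: queue=[A,B,E] q_used=2 → run A
t=3: queue=[B,E,A,C,D] q_used=0 → run B
t=4: queue=[B,E,A,C,D,H] q_used=1 → run B
t=5: queue=[B,E,A,C,D,H,F] q_used=2 → run B
t=6: queue=[E,A,C,D,H,F,B] q_used=0 → run E
t=7: queue=[E,A,C,D,H,F,B] q_used=1 → run E
t=8: queue=[E,A,C,D,H,F,B,G] q_used=2 → run E
t=9: queue=[A,C,D,H,F,B,G,E] q_used=0 → run A
t=10: queue=[C,D,H,F,B,G,E] q_used=0 → run C
t=11: queue=[C,D,H,F,B,G,E] q_used=1 → run C
t=12: queue=[C,D,H,F,B,G,E] q_used=2 → run C
t=13: queue=[D,H,F,B,G,E,C] q_used=0 → run D
t=14: queue=[D,H,F,B,G,E,C] q_used=1 → run D
t=15: queue=[D,H,F,B,G,E,C] q_used=2 → run D
t=16: queue=[H,F,B,G,E,C] q_used=0 → run H
t=17: queue=[H,F,B,G,E,C] q_used=1 → run H
t=18: queue=[H,F,B,G,E,C] q_used=2 → run H
t=19: queue=[F,B,G,E,C,H] q_used=0 → run F
t=20: queue=[F,B,G,E,C,H] q_used=1 → run F
t=21: queue=[F,B,G,E,C,H] q_used=2 → run F
t=22: queue=[B,G,E,C,H,F] q_used=0 → run B
t=23: queue=[B,G,E,C,H,F] q_used=1 → run B
t=24: queue=[G,E,C,H,F] q_used=0 → run G
t=25: queue=[G,E,C,H,F] q_used=1 → run G
t=26: queue=[G,E,C,H,F] q_used=2 → run G
t=27: queue=[E,C,H,F,G] q_used=0 → run E
t=28: queue=[E,C,H,F,G] q_used=1 → run E
t=29: queue=[E,C,H,F,G] q_used=2 → run E
t=30: queue=[C,H,F,G] q_used=0 → run C
t=31: queue=[C,H,F,G] q_used=1 → run C
t=32: queue=[C,H,F,G] q_used=2 → run C
t=33: queue=[H,F,G,C] q_used=0 → run H
t=34: queue=[H,F,G,C] q_used=1 → run H
t=35: queue=[H,F,G,C] q_used=2 → run H
t=36: queue=[F,G,C,H] q_used=0 → run F
t=37: queue=[F,G,C,H] q_used=1 → run F
t=38: queue=[G,C,H] q_used=0 → run G
t=39: queue=[G,C,H] q_used=1 → run G
t=40: queue=[G,C,H] q_used=2 → run G
t=41: queue=[C,H,G] q_used=0 → run C
t=42: queue=[H,G] q_used=0 → run H
t=43: queue=[G] q_used=0 → run G
t=44: queue=[G] q_used=1 → run G
t=45: (idle)
t=46: (idle)
t=47: (idle)
t=48: (idle)
t=49: (idle)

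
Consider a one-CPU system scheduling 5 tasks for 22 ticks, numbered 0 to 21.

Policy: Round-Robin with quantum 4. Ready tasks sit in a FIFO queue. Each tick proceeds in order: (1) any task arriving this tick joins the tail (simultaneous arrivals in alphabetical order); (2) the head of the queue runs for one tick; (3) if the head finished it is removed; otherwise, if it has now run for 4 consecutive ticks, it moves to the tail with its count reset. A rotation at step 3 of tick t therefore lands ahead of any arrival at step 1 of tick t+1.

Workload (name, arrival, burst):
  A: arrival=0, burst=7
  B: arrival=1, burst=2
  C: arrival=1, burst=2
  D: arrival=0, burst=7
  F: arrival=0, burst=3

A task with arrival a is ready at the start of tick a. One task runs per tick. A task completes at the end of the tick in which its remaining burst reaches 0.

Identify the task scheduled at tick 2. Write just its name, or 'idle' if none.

t=0: queue=[A,D,F] q_used=0 → run A
t=1: queue=[A,D,F,B,C] q_used=1 → run A
t=2: queue=[A,D,F,B,C] q_used=2 → run A
t=3: queue=[A,D,F,B,C] q_used=3 → run A
t=4: queue=[D,F,B,C,A] q_used=0 → run D
t=5: queue=[D,F,B,C,A] q_used=1 → run D
t=6: queue=[D,F,B,C,A] q_used=2 → run D
t=7: queue=[D,F,B,C,A] q_used=3 → run D
t=8: queue=[F,B,C,A,D] q_used=0 → run F
t=9: queue=[F,B,C,A,D] q_used=1 → run F
t=10: queue=[F,B,C,A,D] q_used=2 → run F
t=11: queue=[B,C,A,D] q_used=0 → run B
t=12: queue=[B,C,A,D] q_used=1 → run B
t=13: queue=[C,A,D] q_used=0 → run C
t=14: queue=[C,A,D] q_used=1 → run C
t=15: queue=[A,D] q_used=0 → run A
t=16: queue=[A,D] q_used=1 → run A
t=17: queue=[A,D] q_used=2 → run A
t=18: queue=[D] q_used=0 → run D
t=19: queue=[D] q_used=1 → run D
t=20: queue=[D] q_used=2 → run D
t=21: (idle)

running at tick 2 = A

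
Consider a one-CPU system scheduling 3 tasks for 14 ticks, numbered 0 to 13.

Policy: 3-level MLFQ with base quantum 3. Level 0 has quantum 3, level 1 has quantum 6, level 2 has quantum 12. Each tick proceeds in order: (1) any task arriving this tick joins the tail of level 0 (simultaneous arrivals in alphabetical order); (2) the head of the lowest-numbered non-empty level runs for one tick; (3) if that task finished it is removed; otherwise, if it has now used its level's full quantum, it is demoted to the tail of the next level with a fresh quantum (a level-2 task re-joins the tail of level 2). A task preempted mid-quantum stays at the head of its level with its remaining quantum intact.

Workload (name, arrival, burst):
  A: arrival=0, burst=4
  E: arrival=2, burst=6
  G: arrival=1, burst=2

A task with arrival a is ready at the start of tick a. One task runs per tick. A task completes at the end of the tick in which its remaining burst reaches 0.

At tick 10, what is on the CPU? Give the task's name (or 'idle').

running at tick 10 = E

t=0: L0/L1/L2 = A/-/- → run A
t=1: L0/L1/L2 = AG/-/- → run A
t=2: L0/L1/L2 = AGE/-/- → run A
t=3: L0/L1/L2 = GE/A/- → run G
t=4: L0/L1/L2 = GE/A/- → run G
t=5: L0/L1/L2 = E/A/- → run E
t=6: L0/L1/L2 = E/A/- → run E
t=7: L0/L1/L2 = E/A/- → run E
t=8: L0/L1/L2 = -/AE/- → run A
t=9: L0/L1/L2 = -/E/- → run E
t=10: L0/L1/L2 = -/E/- → run E
t=11: L0/L1/L2 = -/E/- → run E
t=12: (idle)
t=13: (idle)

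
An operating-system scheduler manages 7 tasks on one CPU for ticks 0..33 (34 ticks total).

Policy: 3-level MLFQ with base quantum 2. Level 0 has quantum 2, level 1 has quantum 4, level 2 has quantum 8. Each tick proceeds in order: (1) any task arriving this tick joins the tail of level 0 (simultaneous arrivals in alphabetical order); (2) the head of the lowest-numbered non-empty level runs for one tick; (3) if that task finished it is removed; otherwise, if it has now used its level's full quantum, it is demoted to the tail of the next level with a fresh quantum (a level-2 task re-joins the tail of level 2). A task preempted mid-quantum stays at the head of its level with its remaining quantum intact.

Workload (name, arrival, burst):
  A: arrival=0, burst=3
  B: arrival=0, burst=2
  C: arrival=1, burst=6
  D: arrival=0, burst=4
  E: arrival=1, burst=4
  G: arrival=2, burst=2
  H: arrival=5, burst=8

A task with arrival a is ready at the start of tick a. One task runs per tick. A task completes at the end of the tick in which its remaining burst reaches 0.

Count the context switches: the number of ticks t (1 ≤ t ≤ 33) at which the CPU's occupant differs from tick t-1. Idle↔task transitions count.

t=0: L0/L1/L2 = ABD/-/- → run A
t=1: L0/L1/L2 = ABDCE/-/- → run A
t=2: L0/L1/L2 = BDCEG/A/- → run B
t=3: L0/L1/L2 = BDCEG/A/- → run B
t=4: L0/L1/L2 = DCEG/A/- → run D
t=5: L0/L1/L2 = DCEGH/A/- → run D
t=6: L0/L1/L2 = CEGH/AD/- → run C
t=7: L0/L1/L2 = CEGH/AD/- → run C
t=8: L0/L1/L2 = EGH/ADC/- → run E
t=9: L0/L1/L2 = EGH/ADC/- → run E
t=10: L0/L1/L2 = GH/ADCE/- → run G
t=11: L0/L1/L2 = GH/ADCE/- → run G
t=12: L0/L1/L2 = H/ADCE/- → run H
t=13: L0/L1/L2 = H/ADCE/- → run H
t=14: L0/L1/L2 = -/ADCEH/- → run A
t=15: L0/L1/L2 = -/DCEH/- → run D
t=16: L0/L1/L2 = -/DCEH/- → run D
t=17: L0/L1/L2 = -/CEH/- → run C
t=18: L0/L1/L2 = -/CEH/- → run C
t=19: L0/L1/L2 = -/CEH/- → run C
t=20: L0/L1/L2 = -/CEH/- → run C
t=21: L0/L1/L2 = -/EH/- → run E
t=22: L0/L1/L2 = -/EH/- → run E
t=23: L0/L1/L2 = -/H/- → run H
t=24: L0/L1/L2 = -/H/- → run H
t=25: L0/L1/L2 = -/H/- → run H
t=26: L0/L1/L2 = -/H/- → run H
t=27: L0/L1/L2 = -/-/H → run H
t=28: L0/L1/L2 = -/-/H → run H
t=29: (idle)
t=30: (idle)
t=31: (idle)
t=32: (idle)
t=33: (idle)

context switches = 12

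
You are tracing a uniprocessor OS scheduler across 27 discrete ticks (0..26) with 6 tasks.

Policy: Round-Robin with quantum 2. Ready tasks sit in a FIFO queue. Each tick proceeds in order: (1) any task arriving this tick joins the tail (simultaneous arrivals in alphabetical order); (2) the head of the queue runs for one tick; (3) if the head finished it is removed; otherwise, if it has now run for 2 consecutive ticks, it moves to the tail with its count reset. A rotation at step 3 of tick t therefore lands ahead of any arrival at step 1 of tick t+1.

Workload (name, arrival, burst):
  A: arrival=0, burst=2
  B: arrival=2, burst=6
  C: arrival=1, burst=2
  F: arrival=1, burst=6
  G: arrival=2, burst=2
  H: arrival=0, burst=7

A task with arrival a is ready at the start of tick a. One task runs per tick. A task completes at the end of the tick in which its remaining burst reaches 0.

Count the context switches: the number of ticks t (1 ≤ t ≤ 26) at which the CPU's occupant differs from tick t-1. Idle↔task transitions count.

t=0: queue=[A,H] q_used=0 → run A
t=1: queue=[A,H,C,F] q_used=1 → run A
t=2: queue=[H,C,F,B,G] q_used=0 → run H
t=3: queue=[H,C,F,B,G] q_used=1 → run H
t=4: queue=[C,F,B,G,H] q_used=0 → run C
t=5: queue=[C,F,B,G,H] q_used=1 → run C
t=6: queue=[F,B,G,H] q_used=0 → run F
t=7: queue=[F,B,G,H] q_used=1 → run F
t=8: queue=[B,G,H,F] q_used=0 → run B
t=9: queue=[B,G,H,F] q_used=1 → run B
t=10: queue=[G,H,F,B] q_used=0 → run G
t=11: queue=[G,H,F,B] q_used=1 → run G
t=12: queue=[H,F,B] q_used=0 → run H
t=13: queue=[H,F,B] q_used=1 → run H
t=14: queue=[F,B,H] q_used=0 → run F
t=15: queue=[F,B,H] q_used=1 → run F
t=16: queue=[B,H,F] q_used=0 → run B
t=17: queue=[B,H,F] q_used=1 → run B
t=18: queue=[H,F,B] q_used=0 → run H
t=19: queue=[H,F,B] q_used=1 → run H
t=20: queue=[F,B,H] q_used=0 → run F
t=21: queue=[F,B,H] q_used=1 → run F
t=22: queue=[B,H] q_used=0 → run B
t=23: queue=[B,H] q_used=1 → run B
t=24: queue=[H] q_used=0 → run H
t=25: (idle)
t=26: (idle)

context switches = 13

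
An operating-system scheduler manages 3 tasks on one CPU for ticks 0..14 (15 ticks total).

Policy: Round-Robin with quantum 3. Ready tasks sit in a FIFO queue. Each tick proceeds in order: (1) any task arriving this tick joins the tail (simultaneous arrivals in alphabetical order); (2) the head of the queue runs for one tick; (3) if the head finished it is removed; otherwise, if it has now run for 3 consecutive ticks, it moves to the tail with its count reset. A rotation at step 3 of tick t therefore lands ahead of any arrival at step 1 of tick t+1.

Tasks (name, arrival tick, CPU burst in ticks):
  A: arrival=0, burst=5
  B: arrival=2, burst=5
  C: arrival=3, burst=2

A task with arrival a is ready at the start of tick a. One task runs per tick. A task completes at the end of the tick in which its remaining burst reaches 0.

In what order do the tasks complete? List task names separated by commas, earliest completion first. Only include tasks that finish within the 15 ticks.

t=0: queue=[A] q_used=0 → run A
t=1: queue=[A] q_used=1 → run A
t=2: queue=[A,B] q_used=2 → run A
t=3: queue=[B,A,C] q_used=0 → run B
t=4: queue=[B,A,C] q_used=1 → run B
t=5: queue=[B,A,C] q_used=2 → run B
t=6: queue=[A,C,B] q_used=0 → run A
t=7: queue=[A,C,B] q_used=1 → run A
t=8: queue=[C,B] q_used=0 → run C
t=9: queue=[C,B] q_used=1 → run C
t=10: queue=[B] q_used=0 → run B
t=11: queue=[B] q_used=1 → run B
t=12: (idle)
t=13: (idle)
t=14: (idle)

completion order = A, C, B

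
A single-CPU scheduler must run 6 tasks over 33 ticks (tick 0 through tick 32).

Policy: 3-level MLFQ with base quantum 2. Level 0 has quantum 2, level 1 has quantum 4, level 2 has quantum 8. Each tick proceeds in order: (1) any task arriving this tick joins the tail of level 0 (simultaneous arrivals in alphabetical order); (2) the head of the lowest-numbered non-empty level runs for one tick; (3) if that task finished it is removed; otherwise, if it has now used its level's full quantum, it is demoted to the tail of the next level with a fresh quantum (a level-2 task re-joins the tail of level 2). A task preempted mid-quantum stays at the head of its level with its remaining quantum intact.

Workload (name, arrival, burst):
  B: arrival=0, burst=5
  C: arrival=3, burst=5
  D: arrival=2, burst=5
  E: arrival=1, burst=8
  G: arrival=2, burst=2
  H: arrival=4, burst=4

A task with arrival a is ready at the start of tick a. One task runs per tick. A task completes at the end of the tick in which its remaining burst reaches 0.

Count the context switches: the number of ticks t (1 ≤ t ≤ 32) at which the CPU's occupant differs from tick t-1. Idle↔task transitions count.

context switches = 12

t=0: L0/L1/L2 = B/-/- → run B
t=1: L0/L1/L2 = BE/-/- → run B
t=2: L0/L1/L2 = EDG/B/- → run E
t=3: L0/L1/L2 = EDGC/B/- → run E
t=4: L0/L1/L2 = DGCH/BE/- → run D
t=5: L0/L1/L2 = DGCH/BE/- → run D
t=6: L0/L1/L2 = GCH/BED/- → run G
t=7: L0/L1/L2 = GCH/BED/- → run G
t=8: L0/L1/L2 = CH/BED/- → run C
t=9: L0/L1/L2 = CH/BED/- → run C
t=10: L0/L1/L2 = H/BEDC/- → run H
t=11: L0/L1/L2 = H/BEDC/- → run H
t=12: L0/L1/L2 = -/BEDCH/- → run B
t=13: L0/L1/L2 = -/BEDCH/- → run B
t=14: L0/L1/L2 = -/BEDCH/- → run B
t=15: L0/L1/L2 = -/EDCH/- → run E
t=16: L0/L1/L2 = -/EDCH/- → run E
t=17: L0/L1/L2 = -/EDCH/- → run E
t=18: L0/L1/L2 = -/EDCH/- → run E
t=19: L0/L1/L2 = -/DCH/E → run D
t=20: L0/L1/L2 = -/DCH/E → run D
t=21: L0/L1/L2 = -/DCH/E → run D
t=22: L0/L1/L2 = -/CH/E → run C
t=23: L0/L1/L2 = -/CH/E → run C
t=24: L0/L1/L2 = -/CH/E → run C
t=25: L0/L1/L2 = -/H/E → run H
t=26: L0/L1/L2 = -/H/E → run H
t=27: L0/L1/L2 = -/-/E → run E
t=28: L0/L1/L2 = -/-/E → run E
t=29: (idle)
t=30: (idle)
t=31: (idle)
t=32: (idle)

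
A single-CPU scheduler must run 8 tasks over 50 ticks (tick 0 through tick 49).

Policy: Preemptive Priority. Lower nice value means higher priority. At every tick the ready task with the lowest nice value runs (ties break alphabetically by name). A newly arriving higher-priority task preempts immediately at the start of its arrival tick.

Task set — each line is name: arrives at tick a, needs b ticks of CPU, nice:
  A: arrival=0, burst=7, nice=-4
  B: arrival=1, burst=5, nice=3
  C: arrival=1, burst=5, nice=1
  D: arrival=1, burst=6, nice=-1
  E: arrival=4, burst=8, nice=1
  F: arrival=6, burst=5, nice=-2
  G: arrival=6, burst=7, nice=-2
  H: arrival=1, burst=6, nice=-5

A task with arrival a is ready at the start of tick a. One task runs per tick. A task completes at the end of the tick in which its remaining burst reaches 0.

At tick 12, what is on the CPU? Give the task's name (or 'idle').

t=0: ready={A} → run A
t=1: ready={A,B,C,D,H} → run H
t=2: ready={A,B,C,D,H} → run H
t=3: ready={A,B,C,D,H} → run H
t=4: ready={A,B,C,D,E,H} → run H
t=5: ready={A,B,C,D,E,H} → run H
t=6: ready={A,B,C,D,E,F,G,H} → run H
t=7: ready={A,B,C,D,E,F,G} → run A
t=8: ready={A,B,C,D,E,F,G} → run A
t=9: ready={A,B,C,D,E,F,G} → run A
t=10: ready={A,B,C,D,E,F,G} → run A
t=11: ready={A,B,C,D,E,F,G} → run A
t=12: ready={A,B,C,D,E,F,G} → run A
t=13: ready={B,C,D,E,F,G} → run F
t=14: ready={B,C,D,E,F,G} → run F
t=15: ready={B,C,D,E,F,G} → run F
t=16: ready={B,C,D,E,F,G} → run F
t=17: ready={B,C,D,E,F,G} → run F
t=18: ready={B,C,D,E,G} → run G
t=19: ready={B,C,D,E,G} → run G
t=20: ready={B,C,D,E,G} → run G
t=21: ready={B,C,D,E,G} → run G
t=22: ready={B,C,D,E,G} → run G
t=23: ready={B,C,D,E,G} → run G
t=24: ready={B,C,D,E,G} → run G
t=25: ready={B,C,D,E} → run D
t=26: ready={B,C,D,E} → run D
t=27: ready={B,C,D,E} → run D
t=28: ready={B,C,D,E} → run D
t=29: ready={B,C,D,E} → run D
t=30: ready={B,C,D,E} → run D
t=31: ready={B,C,E} → run C
t=32: ready={B,C,E} → run C
t=33: ready={B,C,E} → run C
t=34: ready={B,C,E} → run C
t=35: ready={B,C,E} → run C
t=36: ready={B,E} → run E
t=37: ready={B,E} → run E
t=38: ready={B,E} → run E
t=39: ready={B,E} → run E
t=40: ready={B,E} → run E
t=41: ready={B,E} → run E
t=42: ready={B,E} → run E
t=43: ready={B,E} → run E
t=44: ready={B} → run B
t=45: ready={B} → run B
t=46: ready={B} → run B
t=47: ready={B} → run B
t=48: ready={B} → run B
t=49: (idle)

running at tick 12 = A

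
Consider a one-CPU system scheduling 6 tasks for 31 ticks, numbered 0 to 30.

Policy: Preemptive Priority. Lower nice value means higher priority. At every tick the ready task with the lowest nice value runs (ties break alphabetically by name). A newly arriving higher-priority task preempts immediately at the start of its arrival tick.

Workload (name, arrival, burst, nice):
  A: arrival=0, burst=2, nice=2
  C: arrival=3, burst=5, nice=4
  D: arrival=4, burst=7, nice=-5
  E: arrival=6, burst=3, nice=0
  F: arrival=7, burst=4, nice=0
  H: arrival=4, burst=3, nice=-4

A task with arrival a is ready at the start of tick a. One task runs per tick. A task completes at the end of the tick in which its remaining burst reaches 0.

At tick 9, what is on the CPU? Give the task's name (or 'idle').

t=0: ready={A} → run A
t=1: ready={A} → run A
t=2: (idle)
t=3: ready={C} → run C
t=4: ready={C,D,H} → run D
t=5: ready={C,D,H} → run D
t=6: ready={C,D,E,H} → run D
t=7: ready={C,D,E,F,H} → run D
t=8: ready={C,D,E,F,H} → run D
t=9: ready={C,D,E,F,H} → run D
t=10: ready={C,D,E,F,H} → run D
t=11: ready={C,E,F,H} → run H
t=12: ready={C,E,F,H} → run H
t=13: ready={C,E,F,H} → run H
t=14: ready={C,E,F} → run E
t=15: ready={C,E,F} → run E
t=16: ready={C,E,F} → run E
t=17: ready={C,F} → run F
t=18: ready={C,F} → run F
t=19: ready={C,F} → run F
t=20: ready={C,F} → run F
t=21: ready={C} → run C
t=22: ready={C} → run C
t=23: ready={C} → run C
t=24: ready={C} → run C
t=25: (idle)
t=26: (idle)
t=27: (idle)
t=28: (idle)
t=29: (idle)
t=30: (idle)

running at tick 9 = D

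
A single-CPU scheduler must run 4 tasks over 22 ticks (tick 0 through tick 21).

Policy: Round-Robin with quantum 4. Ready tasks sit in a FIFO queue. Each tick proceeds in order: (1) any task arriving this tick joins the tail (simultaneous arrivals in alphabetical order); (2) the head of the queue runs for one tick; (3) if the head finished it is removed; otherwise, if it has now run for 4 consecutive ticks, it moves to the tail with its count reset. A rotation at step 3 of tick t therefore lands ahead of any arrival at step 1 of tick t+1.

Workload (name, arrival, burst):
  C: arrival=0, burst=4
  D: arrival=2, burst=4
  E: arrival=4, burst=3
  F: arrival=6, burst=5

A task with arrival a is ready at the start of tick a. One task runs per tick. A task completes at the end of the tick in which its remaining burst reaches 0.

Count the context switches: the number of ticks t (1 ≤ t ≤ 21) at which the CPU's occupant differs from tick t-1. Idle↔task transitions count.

t=0: queue=[C] q_used=0 → run C
t=1: queue=[C] q_used=1 → run C
t=2: queue=[C,D] q_used=2 → run C
t=3: queue=[C,D] q_used=3 → run C
t=4: queue=[D,E] q_used=0 → run D
t=5: queue=[D,E] q_used=1 → run D
t=6: queue=[D,E,F] q_used=2 → run D
t=7: queue=[D,E,F] q_used=3 → run D
t=8: queue=[E,F] q_used=0 → run E
t=9: queue=[E,F] q_used=1 → run E
t=10: queue=[E,F] q_used=2 → run E
t=11: queue=[F] q_used=0 → run F
t=12: queue=[F] q_used=1 → run F
t=13: queue=[F] q_used=2 → run F
t=14: queue=[F] q_used=3 → run F
t=15: queue=[F] q_used=0 → run F
t=16: (idle)
t=17: (idle)
t=18: (idle)
t=19: (idle)
t=20: (idle)
t=21: (idle)

context switches = 4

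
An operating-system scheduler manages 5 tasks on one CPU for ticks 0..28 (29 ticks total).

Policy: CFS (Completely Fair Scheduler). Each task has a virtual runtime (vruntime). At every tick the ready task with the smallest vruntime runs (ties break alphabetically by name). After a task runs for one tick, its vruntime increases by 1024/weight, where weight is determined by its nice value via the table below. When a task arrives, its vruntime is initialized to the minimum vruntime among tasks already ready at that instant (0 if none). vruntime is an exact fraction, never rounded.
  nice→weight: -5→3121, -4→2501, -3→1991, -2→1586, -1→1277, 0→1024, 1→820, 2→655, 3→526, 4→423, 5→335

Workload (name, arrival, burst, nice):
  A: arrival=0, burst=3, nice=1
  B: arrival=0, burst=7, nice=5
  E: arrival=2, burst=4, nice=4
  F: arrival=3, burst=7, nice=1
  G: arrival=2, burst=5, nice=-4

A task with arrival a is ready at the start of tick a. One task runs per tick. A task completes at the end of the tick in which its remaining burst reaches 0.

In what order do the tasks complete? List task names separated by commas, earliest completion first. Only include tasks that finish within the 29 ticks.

t=0: vr[A=0 B=0] → run A
t=1: vr[A=256/205 B=0] → run B
t=2: vr[A=256/205 B=1024/335 E=256/205 G=256/205] → run A
t=3: vr[A=512/205 B=1024/335 E=256/205 F=256/205 G=256/205] → run E
t=4: vr[A=512/205 B=1024/335 E=318208/86715 F=256/205 G=256/205] → run F
t=5: vr[A=512/205 B=1024/335 E=318208/86715 F=512/205 G=256/205] → run G
t=6: vr[A=512/205 B=1024/335 E=318208/86715 F=512/205 G=20736/12505] → run G
t=7: vr[A=512/205 B=1024/335 E=318208/86715 F=512/205 G=25856/12505] → run G
t=8: vr[A=512/205 B=1024/335 E=318208/86715 F=512/205 G=30976/12505] → run G
t=9: vr[A=512/205 B=1024/335 E=318208/86715 F=512/205 G=36096/12505] → run A
t=10: vr[B=1024/335 E=318208/86715 F=512/205 G=36096/12505] → run F
t=11: vr[B=1024/335 E=318208/86715 F=768/205 G=36096/12505] → run G
t=12: vr[B=1024/335 E=318208/86715 F=768/205] → run B
t=13: vr[B=2048/335 E=318208/86715 F=768/205] → run E
t=14: vr[B=2048/335 E=528128/86715 F=768/205] → run F
t=15: vr[B=2048/335 E=528128/86715 F=1024/205] → run F
t=16: vr[B=2048/335 E=528128/86715 F=256/41] → run E
t=17: vr[B=2048/335 E=246016/28905 F=256/41] → run B
t=18: vr[B=3072/335 E=246016/28905 F=256/41] → run F
t=19: vr[B=3072/335 E=246016/28905 F=1536/205] → run F
t=20: vr[B=3072/335 E=246016/28905 F=1792/205] → run E
t=21: vr[B=3072/335 F=1792/205] → run F
t=22: vr[B=3072/335] → run B
t=23: vr[B=4096/335] → run B
t=24: vr[B=1024/67] → run B
t=25: vr[B=6144/335] → run B
t=26: (idle)
t=27: (idle)
t=28: (idle)

completion order = A, G, E, F, B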